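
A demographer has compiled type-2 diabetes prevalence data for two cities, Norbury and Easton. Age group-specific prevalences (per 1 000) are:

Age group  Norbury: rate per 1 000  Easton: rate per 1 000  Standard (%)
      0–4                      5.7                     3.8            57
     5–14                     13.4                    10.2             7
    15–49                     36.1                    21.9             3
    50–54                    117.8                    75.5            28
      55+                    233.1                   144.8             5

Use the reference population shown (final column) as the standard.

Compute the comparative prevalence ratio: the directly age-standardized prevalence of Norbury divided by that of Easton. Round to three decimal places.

Standard weights: 0.57, 0.07, 0.03, 0.28, 0.05.
Norbury: 0.5700×5.7 + 0.0700×13.4 + 0.0300×36.1 + 0.2800×117.8 + 0.0500×233.1 = 49.9090 per 1 000.
Easton: 0.5700×3.8 + 0.0700×10.2 + 0.0300×21.9 + 0.2800×75.5 + 0.0500×144.8 = 31.9170 per 1 000.
Ratio = 49.9090 ÷ 31.9170 = 1.56371.

1.564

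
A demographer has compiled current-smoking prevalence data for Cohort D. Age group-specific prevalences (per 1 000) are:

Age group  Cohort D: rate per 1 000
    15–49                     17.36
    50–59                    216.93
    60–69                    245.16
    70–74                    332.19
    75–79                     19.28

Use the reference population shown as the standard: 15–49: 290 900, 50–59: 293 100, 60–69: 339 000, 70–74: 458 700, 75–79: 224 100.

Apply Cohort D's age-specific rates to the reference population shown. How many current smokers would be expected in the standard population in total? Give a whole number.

Expected current smokers = Σ (standard pop × age-specific rate ÷ 1 000)
= 290 900×17.36/1 000 + 293 100×216.93/1 000 + 339 000×245.16/1 000 + 458 700×332.19/1 000 + 224 100×19.28/1 000
= 5050.02 + 63582.18 + 83109.24 + 152375.55 + 4320.65 = 308437.65.

308438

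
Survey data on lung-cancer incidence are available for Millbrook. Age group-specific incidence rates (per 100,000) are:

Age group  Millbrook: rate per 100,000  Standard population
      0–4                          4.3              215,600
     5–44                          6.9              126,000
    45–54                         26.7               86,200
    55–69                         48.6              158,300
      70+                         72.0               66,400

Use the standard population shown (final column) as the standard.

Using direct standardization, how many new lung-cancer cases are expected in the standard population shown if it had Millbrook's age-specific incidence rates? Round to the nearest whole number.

166

Expected new lung-cancer cases = Σ (standard pop × age-specific rate ÷ 100,000)
= 215,600×4.3/100,000 + 126,000×6.9/100,000 + 86,200×26.7/100,000 + 158,300×48.6/100,000 + 66,400×72.0/100,000
= 9.27 + 8.69 + 23.02 + 76.93 + 47.81 = 165.72.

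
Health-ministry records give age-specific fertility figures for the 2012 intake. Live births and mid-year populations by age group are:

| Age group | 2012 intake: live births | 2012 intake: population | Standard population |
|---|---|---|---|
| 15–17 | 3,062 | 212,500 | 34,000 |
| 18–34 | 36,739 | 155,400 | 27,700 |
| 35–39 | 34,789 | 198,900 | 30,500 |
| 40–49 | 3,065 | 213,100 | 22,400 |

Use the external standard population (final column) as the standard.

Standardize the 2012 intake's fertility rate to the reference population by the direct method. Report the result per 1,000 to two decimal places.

Age-specific rates per 1,000 for the 2012 intake: 14.409, 236.416, 174.907, 14.383.
Standard total = 114,600; weights = 0.2967, 0.2417, 0.2661, 0.1955.
Standardized rate: 0.2967×14.409 + 0.2417×236.416 + 0.2661×174.907 + 0.1955×14.383 = 110.7808 per 1,000.

110.78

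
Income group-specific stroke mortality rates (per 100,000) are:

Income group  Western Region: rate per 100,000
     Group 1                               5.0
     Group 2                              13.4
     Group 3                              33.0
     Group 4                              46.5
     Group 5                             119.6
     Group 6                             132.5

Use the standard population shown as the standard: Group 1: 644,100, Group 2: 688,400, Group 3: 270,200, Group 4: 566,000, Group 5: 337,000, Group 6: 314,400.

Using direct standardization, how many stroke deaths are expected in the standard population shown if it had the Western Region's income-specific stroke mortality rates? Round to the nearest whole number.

Expected stroke deaths = Σ (standard pop × income-specific rate ÷ 100,000)
= 644,100×5.0/100,000 + 688,400×13.4/100,000 + 270,200×33.0/100,000 + 566,000×46.5/100,000 + 337,000×119.6/100,000 + 314,400×132.5/100,000
= 32.20 + 92.25 + 89.17 + 263.19 + 403.05 + 416.58 = 1296.44.

1296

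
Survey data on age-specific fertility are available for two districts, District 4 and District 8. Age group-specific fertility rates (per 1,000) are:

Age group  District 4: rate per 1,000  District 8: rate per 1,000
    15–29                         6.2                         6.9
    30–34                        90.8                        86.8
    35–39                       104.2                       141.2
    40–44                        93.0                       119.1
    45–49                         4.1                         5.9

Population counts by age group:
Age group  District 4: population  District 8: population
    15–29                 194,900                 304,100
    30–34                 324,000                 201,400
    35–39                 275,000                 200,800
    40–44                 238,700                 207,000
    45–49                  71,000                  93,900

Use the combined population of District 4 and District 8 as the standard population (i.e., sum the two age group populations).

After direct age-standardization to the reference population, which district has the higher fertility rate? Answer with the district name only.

Combined standard total = 2,110,800; weights = 0.2364, 0.2489, 0.2254, 0.2112, 0.0781.
District 4: 0.2364×6.2 + 0.2489×90.8 + 0.2254×104.2 + 0.2112×93.0 + 0.0781×4.1 = 67.5122 per 1,000.
District 8: 0.2364×6.9 + 0.2489×86.8 + 0.2254×141.2 + 0.2112×119.1 + 0.0781×5.9 = 80.6739 per 1,000.
The crude rates (74.10 vs 72.62) would put District 4 higher, but that reflects its age composition; once standardized to a common age structure, District 8 has the higher underlying rate.

District 8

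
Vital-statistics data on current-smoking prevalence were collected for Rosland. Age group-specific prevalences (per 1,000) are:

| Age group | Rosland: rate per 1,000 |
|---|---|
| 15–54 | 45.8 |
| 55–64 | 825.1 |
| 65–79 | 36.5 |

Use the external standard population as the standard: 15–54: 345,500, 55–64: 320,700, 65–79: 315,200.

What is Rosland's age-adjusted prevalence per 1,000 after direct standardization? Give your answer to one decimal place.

297.5

Standard total = 981,400; weights = 0.3520, 0.3268, 0.3212.
Standardized rate: 0.3520×45.8 + 0.3268×825.1 + 0.3212×36.5 = 297.4712 per 1,000.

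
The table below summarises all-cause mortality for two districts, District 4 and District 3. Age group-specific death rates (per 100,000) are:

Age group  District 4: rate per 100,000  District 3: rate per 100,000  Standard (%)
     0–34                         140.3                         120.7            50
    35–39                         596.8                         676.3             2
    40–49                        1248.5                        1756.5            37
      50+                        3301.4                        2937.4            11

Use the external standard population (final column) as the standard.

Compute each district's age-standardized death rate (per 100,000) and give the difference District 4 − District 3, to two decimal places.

Standard weights: 0.50, 0.02, 0.37, 0.11.
District 4: 0.5000×140.3 + 0.0200×596.8 + 0.3700×1248.5 + 0.1100×3301.4 = 907.1850 per 100,000.
District 3: 0.5000×120.7 + 0.0200×676.3 + 0.3700×1756.5 + 0.1100×2937.4 = 1046.8950 per 100,000.
Difference = 907.1850 − 1046.8950 = -139.7100.

-139.71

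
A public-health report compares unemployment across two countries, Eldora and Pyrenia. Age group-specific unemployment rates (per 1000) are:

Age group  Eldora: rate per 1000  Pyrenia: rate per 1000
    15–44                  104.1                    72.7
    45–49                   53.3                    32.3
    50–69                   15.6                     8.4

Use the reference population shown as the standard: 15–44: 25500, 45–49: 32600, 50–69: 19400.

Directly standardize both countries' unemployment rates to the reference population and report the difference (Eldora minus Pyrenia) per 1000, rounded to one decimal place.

21.0

Standard total = 77500; weights = 0.3290, 0.4206, 0.2503.
Eldora: 0.3290×104.1 + 0.4206×53.3 + 0.2503×15.6 = 60.5777 per 1000.
Pyrenia: 0.3290×72.7 + 0.4206×32.3 + 0.2503×8.4 = 39.6102 per 1000.
Difference = 60.5777 − 39.6102 = 20.9675.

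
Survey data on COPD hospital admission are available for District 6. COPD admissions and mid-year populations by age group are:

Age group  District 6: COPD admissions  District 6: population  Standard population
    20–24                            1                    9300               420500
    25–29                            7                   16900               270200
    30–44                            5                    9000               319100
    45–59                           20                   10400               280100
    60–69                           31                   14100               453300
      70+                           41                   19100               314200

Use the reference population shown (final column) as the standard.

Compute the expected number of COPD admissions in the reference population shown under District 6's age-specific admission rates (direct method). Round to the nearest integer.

Age-specific rates per 10000 for District 6: 1.08, 4.14, 5.56, 19.23, 21.99, 21.47.
Expected COPD admissions = Σ (standard pop × age-specific rate ÷ 10000)
= 420500×1.08/10000 + 270200×4.14/10000 + 319100×5.56/10000 + 280100×19.23/10000 + 453300×21.99/10000 + 314200×21.47/10000
= 45.22 + 111.92 + 177.28 + 538.65 + 996.62 + 674.46 = 2544.14.

2544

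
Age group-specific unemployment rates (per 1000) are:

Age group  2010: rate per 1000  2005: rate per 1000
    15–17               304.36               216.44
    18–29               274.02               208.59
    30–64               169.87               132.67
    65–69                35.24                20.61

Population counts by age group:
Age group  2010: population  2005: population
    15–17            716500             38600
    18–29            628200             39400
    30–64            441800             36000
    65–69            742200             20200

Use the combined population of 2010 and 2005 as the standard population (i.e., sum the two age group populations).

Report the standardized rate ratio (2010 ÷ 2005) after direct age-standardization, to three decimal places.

1.364

Combined standard total = 2662900; weights = 0.2836, 0.2507, 0.1794, 0.2863.
2010: 0.2836×304.36 + 0.2507×274.02 + 0.1794×169.87 + 0.2863×35.24 = 195.5721 per 1000.
2005: 0.2836×216.44 + 0.2507×208.59 + 0.1794×132.67 + 0.2863×20.61 = 143.3743 per 1000.
Ratio = 195.5721 ÷ 143.3743 = 1.36407.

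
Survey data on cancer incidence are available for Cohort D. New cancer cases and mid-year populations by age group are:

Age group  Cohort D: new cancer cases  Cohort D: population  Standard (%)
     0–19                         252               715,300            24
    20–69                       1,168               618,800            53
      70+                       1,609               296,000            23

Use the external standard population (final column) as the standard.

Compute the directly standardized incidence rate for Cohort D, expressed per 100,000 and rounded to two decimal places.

233.52

Age-specific rates per 100,000 for Cohort D: 35.23, 188.75, 543.58.
Standard weights: 0.24, 0.53, 0.23.
Standardized rate: 0.2400×35.23 + 0.5300×188.75 + 0.2300×543.58 = 233.5176 per 100,000.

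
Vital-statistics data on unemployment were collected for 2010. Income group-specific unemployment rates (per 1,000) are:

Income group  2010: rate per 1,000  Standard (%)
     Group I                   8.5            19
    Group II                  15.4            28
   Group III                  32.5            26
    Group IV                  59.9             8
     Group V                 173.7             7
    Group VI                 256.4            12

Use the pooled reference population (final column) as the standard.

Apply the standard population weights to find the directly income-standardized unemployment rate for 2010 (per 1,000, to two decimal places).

62.10

Standard weights: 0.19, 0.28, 0.26, 0.08, 0.07, 0.12.
Standardized rate: 0.1900×8.5 + 0.2800×15.4 + 0.2600×32.5 + 0.0800×59.9 + 0.0700×173.7 + 0.1200×256.4 = 62.0960 per 1,000.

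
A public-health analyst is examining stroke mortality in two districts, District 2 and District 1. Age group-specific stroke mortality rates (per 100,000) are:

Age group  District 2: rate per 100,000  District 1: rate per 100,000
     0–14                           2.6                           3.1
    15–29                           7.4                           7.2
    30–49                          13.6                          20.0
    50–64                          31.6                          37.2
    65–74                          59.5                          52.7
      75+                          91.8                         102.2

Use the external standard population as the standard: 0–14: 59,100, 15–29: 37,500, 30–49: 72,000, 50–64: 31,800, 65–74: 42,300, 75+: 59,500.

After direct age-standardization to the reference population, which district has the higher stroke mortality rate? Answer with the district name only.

Standard total = 302,200; weights = 0.1956, 0.1241, 0.2383, 0.1052, 0.1400, 0.1969.
District 2: 0.1956×2.6 + 0.1241×7.4 + 0.2383×13.6 + 0.1052×31.6 + 0.1400×59.5 + 0.1969×91.8 = 34.3951 per 100,000.
District 1: 0.1956×3.1 + 0.1241×7.2 + 0.2383×20.0 + 0.1052×37.2 + 0.1400×52.7 + 0.1969×102.2 = 37.6780 per 100,000.

District 1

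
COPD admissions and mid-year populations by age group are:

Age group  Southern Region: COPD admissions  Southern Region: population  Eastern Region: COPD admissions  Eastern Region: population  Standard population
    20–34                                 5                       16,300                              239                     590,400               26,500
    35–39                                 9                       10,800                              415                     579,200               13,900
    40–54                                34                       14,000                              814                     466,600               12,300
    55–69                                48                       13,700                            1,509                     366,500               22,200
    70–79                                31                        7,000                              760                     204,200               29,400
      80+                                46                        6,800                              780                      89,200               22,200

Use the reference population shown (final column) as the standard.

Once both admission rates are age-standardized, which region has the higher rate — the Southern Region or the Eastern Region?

Age-specific rates per 10,000 for the Southern Region: 3.07, 8.33, 24.29, 35.04, 44.29, 67.65.
For the Eastern Region: 4.05, 7.17, 17.45, 41.17, 37.22, 87.44.
Standard total = 126,500; weights = 0.2095, 0.1099, 0.0972, 0.1755, 0.2324, 0.1755.
The Southern Region: 0.2095×3.07 + 0.1099×8.33 + 0.0972×24.29 + 0.1755×35.04 + 0.2324×44.29 + 0.1755×67.65 = 32.2325 per 10,000.
The Eastern Region: 0.2095×4.05 + 0.1099×7.17 + 0.0972×17.45 + 0.1755×41.17 + 0.2324×37.22 + 0.1755×87.44 = 34.5531 per 10,000.
The crude rates (25.22 vs 19.67) would put the Southern Region higher, but that reflects its age composition; once standardized to a common age structure, the Eastern Region has the higher underlying rate.

Eastern Region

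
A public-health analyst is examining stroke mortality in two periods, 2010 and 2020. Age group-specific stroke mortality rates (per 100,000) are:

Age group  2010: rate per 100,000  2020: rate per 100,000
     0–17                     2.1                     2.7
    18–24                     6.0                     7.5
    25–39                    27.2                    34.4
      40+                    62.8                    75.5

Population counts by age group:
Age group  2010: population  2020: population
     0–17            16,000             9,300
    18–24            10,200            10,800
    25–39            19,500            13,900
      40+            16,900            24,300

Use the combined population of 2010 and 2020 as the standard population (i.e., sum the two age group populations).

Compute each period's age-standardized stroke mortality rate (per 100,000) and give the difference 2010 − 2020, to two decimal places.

Combined standard total = 120,900; weights = 0.2093, 0.1737, 0.2763, 0.3408.
2010: 0.2093×2.1 + 0.1737×6.0 + 0.2763×27.2 + 0.3408×62.8 = 30.3968 per 100,000.
2020: 0.2093×2.7 + 0.1737×7.5 + 0.2763×34.4 + 0.3408×75.5 = 37.0998 per 100,000.
Difference = 30.3968 − 37.0998 = -6.7031.

-6.70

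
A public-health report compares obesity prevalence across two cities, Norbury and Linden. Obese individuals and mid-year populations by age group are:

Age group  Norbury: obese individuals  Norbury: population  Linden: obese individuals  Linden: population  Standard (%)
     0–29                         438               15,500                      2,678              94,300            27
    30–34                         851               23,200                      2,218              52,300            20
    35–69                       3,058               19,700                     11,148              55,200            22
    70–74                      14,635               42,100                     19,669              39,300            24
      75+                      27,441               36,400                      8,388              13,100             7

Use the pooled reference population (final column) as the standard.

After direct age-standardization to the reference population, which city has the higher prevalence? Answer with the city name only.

Linden

Age-specific rates per 1,000 for Norbury: 28.258, 36.681, 155.228, 347.625, 753.874.
For Linden: 28.399, 42.409, 201.957, 500.483, 640.305.
Standard weights: 0.27, 0.20, 0.22, 0.24, 0.07.
Norbury: 0.2700×28.258 + 0.2000×36.681 + 0.2200×155.228 + 0.2400×347.625 + 0.0700×753.874 = 185.3172 per 1,000.
Linden: 0.2700×28.399 + 0.2000×42.409 + 0.2200×201.957 + 0.2400×500.483 + 0.0700×640.305 = 225.5173 per 1,000.
The crude rates (339.10 vs 173.49) would put Norbury higher, but that reflects its age composition; once standardized to a common age structure, Linden has the higher underlying rate.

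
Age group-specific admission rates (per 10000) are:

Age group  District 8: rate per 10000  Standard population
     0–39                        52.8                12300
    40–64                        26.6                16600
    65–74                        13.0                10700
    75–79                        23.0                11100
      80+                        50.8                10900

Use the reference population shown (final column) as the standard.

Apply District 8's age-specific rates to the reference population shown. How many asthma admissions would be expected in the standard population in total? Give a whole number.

204

Expected asthma admissions = Σ (standard pop × age-specific rate ÷ 10000)
= 12300×52.8/10000 + 16600×26.6/10000 + 10700×13.0/10000 + 11100×23.0/10000 + 10900×50.8/10000
= 64.94 + 44.16 + 13.91 + 25.53 + 55.37 = 203.91.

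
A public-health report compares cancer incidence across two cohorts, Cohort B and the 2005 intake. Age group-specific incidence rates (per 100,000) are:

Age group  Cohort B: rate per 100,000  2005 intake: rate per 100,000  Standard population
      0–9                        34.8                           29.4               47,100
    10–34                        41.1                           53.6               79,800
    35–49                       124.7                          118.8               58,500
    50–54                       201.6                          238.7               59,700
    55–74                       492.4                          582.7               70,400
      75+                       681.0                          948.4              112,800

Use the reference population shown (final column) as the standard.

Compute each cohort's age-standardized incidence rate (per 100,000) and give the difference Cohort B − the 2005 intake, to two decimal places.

Standard total = 428,300; weights = 0.1100, 0.1863, 0.1366, 0.1394, 0.1644, 0.2634.
Cohort B: 0.1100×34.8 + 0.1863×41.1 + 0.1366×124.7 + 0.1394×201.6 + 0.1644×492.4 + 0.2634×681.0 = 316.9066 per 100,000.
The 2005 intake: 0.1100×29.4 + 0.1863×53.6 + 0.1366×118.8 + 0.1394×238.7 + 0.1644×582.7 + 0.2634×948.4 = 408.2741 per 100,000.
Difference = 316.9066 − 408.2741 = -91.3675.

-91.37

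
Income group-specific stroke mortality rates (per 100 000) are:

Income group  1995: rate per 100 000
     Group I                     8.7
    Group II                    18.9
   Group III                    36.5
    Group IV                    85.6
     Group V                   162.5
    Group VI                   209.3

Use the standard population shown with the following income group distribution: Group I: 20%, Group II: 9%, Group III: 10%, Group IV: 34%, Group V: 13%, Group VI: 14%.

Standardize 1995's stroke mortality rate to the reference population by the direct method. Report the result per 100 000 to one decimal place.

86.6

Standard weights: 0.20, 0.09, 0.10, 0.34, 0.13, 0.14.
Standardized rate: 0.2000×8.7 + 0.0900×18.9 + 0.1000×36.5 + 0.3400×85.6 + 0.1300×162.5 + 0.1400×209.3 = 86.6220 per 100 000.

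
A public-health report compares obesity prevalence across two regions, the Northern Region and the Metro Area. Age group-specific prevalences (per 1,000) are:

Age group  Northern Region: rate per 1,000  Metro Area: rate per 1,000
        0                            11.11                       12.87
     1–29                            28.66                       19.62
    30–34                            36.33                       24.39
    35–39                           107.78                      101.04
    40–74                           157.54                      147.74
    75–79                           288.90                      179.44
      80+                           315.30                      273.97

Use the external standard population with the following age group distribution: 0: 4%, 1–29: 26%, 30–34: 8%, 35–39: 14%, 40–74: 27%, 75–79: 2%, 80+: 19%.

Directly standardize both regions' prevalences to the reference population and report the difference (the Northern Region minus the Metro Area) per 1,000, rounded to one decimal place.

16.9

Standard weights: 0.04, 0.26, 0.08, 0.14, 0.27, 0.02, 0.19.
The Northern Region: 0.0400×11.11 + 0.2600×28.66 + 0.0800×36.33 + 0.1400×107.78 + 0.2700×157.54 + 0.0200×288.90 + 0.1900×315.30 = 134.1124 per 1,000.
The Metro Area: 0.0400×12.87 + 0.2600×19.62 + 0.0800×24.39 + 0.1400×101.04 + 0.2700×147.74 + 0.0200×179.44 + 0.1900×273.97 = 117.2457 per 1,000.
Difference = 134.1124 − 117.2457 = 16.8667.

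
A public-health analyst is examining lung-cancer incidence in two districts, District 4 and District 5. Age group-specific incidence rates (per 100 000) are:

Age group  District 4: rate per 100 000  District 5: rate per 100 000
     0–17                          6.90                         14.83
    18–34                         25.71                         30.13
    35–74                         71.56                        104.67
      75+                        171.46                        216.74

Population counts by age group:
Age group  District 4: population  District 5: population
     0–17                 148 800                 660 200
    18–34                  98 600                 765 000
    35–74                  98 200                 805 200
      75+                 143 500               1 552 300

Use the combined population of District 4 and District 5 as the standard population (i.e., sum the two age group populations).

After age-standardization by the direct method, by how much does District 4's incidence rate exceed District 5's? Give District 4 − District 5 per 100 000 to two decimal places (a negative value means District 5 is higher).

Combined standard total = 4 271 800; weights = 0.1894, 0.2022, 0.2115, 0.3970.
District 4: 0.1894×6.90 + 0.2022×25.71 + 0.2115×71.56 + 0.3970×171.46 = 89.7033 per 100 000.
District 5: 0.1894×14.83 + 0.2022×30.13 + 0.2115×104.67 + 0.3970×216.74 = 117.0758 per 100 000.
Difference = 89.7033 − 117.0758 = -27.3725.

-27.37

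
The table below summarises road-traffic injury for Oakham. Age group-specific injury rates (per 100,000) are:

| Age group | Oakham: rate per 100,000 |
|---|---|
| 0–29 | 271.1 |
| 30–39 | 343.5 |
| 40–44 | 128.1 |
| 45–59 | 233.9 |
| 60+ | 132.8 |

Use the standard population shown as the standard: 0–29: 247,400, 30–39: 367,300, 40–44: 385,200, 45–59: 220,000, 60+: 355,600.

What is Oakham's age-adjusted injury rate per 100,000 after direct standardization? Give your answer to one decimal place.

216.6

Standard total = 1,575,500; weights = 0.1570, 0.2331, 0.2445, 0.1396, 0.2257.
Standardized rate: 0.1570×271.1 + 0.2331×343.5 + 0.2445×128.1 + 0.1396×233.9 + 0.2257×132.8 = 216.6065 per 100,000.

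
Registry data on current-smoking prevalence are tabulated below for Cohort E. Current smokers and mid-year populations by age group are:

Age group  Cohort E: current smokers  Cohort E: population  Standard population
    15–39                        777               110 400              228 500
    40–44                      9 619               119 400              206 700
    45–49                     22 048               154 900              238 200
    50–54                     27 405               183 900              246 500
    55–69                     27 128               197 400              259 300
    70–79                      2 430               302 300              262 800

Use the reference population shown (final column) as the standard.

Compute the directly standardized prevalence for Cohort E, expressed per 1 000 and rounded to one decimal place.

Age-specific rates per 1 000 for Cohort E: 7.038, 80.561, 142.337, 149.021, 137.427, 8.038.
Standard total = 1 442 000; weights = 0.1585, 0.1433, 0.1652, 0.1709, 0.1798, 0.1822.
Standardized rate: 0.1585×7.038 + 0.1433×80.561 + 0.1652×142.337 + 0.1709×149.021 + 0.1798×137.427 + 0.1822×8.038 = 87.8265 per 1 000.

87.8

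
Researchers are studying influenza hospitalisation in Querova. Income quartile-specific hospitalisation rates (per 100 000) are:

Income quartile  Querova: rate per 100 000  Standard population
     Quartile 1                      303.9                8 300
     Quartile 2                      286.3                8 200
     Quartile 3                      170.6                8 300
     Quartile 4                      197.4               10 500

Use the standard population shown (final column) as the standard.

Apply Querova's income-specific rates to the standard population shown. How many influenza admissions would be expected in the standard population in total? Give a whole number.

Expected influenza admissions = Σ (standard pop × income-specific rate ÷ 100 000)
= 8 300×303.9/100 000 + 8 200×286.3/100 000 + 8 300×170.6/100 000 + 10 500×197.4/100 000
= 25.22 + 23.48 + 14.16 + 20.73 = 83.59.

84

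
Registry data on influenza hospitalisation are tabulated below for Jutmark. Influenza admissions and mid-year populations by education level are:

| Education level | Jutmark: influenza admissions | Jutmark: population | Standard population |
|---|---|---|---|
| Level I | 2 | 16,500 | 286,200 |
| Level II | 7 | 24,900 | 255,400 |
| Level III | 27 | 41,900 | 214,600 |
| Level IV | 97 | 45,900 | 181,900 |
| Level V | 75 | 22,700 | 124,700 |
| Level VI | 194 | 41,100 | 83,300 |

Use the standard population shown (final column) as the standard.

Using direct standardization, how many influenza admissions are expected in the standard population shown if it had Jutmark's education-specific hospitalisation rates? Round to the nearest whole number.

Education-specific rates per 100,000 for Jutmark: 12.12, 28.11, 64.44, 211.33, 330.40, 472.02.
Expected influenza admissions = Σ (standard pop × education-specific rate ÷ 100,000)
= 286,200×12.12/100,000 + 255,400×28.11/100,000 + 214,600×64.44/100,000 + 181,900×211.33/100,000 + 124,700×330.40/100,000 + 83,300×472.02/100,000
= 34.69 + 71.80 + 138.29 + 384.41 + 412.00 + 393.19 = 1434.38.

1434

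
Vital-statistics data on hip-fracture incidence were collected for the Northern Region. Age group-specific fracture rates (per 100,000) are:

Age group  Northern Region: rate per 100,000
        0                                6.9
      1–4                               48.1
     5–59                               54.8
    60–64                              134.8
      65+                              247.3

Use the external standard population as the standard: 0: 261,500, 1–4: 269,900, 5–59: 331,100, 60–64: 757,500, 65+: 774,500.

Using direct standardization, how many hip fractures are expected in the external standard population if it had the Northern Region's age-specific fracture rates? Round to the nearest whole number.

3266

Expected hip fractures = Σ (standard pop × age-specific rate ÷ 100,000)
= 261,500×6.9/100,000 + 269,900×48.1/100,000 + 331,100×54.8/100,000 + 757,500×134.8/100,000 + 774,500×247.3/100,000
= 18.04 + 129.82 + 181.44 + 1021.11 + 1915.34 = 3265.76.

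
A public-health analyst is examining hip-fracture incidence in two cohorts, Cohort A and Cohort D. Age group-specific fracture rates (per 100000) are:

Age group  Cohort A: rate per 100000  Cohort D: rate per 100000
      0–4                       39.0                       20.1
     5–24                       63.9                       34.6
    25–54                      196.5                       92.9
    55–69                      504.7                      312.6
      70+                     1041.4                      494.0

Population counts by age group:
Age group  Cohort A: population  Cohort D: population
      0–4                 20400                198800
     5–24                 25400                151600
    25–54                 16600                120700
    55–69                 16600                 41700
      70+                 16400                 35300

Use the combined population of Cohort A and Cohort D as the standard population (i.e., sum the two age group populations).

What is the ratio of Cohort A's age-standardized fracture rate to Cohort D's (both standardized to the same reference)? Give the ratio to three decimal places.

1.940

Combined standard total = 643500; weights = 0.3406, 0.2751, 0.2134, 0.0906, 0.0803.
Cohort A: 0.3406×39.0 + 0.2751×63.9 + 0.2134×196.5 + 0.0906×504.7 + 0.0803×1041.4 = 202.1802 per 100000.
Cohort D: 0.3406×20.1 + 0.2751×34.6 + 0.2134×92.9 + 0.0906×312.6 + 0.0803×494.0 = 104.1953 per 100000.
Ratio = 202.1802 ÷ 104.1953 = 1.94040.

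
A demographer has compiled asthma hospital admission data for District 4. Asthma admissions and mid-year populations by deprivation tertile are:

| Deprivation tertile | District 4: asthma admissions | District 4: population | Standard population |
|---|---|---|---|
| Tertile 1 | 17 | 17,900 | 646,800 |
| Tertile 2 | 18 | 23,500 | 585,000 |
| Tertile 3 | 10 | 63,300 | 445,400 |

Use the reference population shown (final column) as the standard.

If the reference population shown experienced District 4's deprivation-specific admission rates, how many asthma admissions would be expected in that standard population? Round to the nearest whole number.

Deprivation-specific rates per 10,000 for District 4: 9.50, 7.66, 1.58.
Expected asthma admissions = Σ (standard pop × deprivation-specific rate ÷ 10,000)
= 646,800×9.50/10,000 + 585,000×7.66/10,000 + 445,400×1.58/10,000
= 614.28 + 448.09 + 70.36 = 1132.73.

1133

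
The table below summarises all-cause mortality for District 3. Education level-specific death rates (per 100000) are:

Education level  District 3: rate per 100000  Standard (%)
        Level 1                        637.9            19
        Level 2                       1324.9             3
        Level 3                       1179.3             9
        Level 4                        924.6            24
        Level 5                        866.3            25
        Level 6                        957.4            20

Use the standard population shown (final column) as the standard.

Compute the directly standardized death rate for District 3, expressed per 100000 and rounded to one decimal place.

Standard weights: 0.19, 0.03, 0.09, 0.24, 0.25, 0.20.
Standardized rate: 0.1900×637.9 + 0.0300×1324.9 + 0.0900×1179.3 + 0.2400×924.6 + 0.2500×866.3 + 0.2000×957.4 = 897.0440 per 100000.

897.0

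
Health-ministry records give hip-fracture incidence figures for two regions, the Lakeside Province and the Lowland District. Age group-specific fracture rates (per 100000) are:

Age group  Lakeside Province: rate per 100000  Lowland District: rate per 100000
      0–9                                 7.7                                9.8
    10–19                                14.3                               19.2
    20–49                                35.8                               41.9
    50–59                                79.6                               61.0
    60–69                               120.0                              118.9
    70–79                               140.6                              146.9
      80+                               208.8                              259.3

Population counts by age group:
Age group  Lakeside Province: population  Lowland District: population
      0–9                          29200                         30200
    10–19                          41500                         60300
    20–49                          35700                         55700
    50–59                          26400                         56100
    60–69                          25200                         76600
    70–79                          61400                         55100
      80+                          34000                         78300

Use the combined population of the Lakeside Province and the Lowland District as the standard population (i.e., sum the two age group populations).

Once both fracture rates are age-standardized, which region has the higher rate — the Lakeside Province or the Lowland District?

Lowland District

Combined standard total = 665700; weights = 0.0892, 0.1529, 0.1373, 0.1239, 0.1529, 0.1750, 0.1687.
The Lakeside Province: 0.0892×7.7 + 0.1529×14.3 + 0.1373×35.8 + 0.1239×79.6 + 0.1529×120.0 + 0.1750×140.6 + 0.1687×208.8 = 95.8335 per 100000.
The Lowland District: 0.0892×9.8 + 0.1529×19.2 + 0.1373×41.9 + 0.1239×61.0 + 0.1529×118.9 + 0.1750×146.9 + 0.1687×259.3 = 104.7560 per 100000.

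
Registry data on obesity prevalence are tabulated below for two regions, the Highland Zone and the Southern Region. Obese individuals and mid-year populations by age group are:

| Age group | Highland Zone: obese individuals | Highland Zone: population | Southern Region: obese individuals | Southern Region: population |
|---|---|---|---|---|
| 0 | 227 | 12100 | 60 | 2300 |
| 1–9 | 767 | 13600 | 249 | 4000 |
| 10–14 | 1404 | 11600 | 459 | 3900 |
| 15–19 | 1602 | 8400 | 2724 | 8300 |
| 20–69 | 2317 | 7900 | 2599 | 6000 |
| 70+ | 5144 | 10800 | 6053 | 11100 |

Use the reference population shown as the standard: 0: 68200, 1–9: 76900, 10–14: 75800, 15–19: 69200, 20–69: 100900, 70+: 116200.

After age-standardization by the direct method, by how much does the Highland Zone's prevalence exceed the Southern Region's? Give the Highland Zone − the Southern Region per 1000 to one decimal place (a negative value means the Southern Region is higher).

Age-specific rates per 1000 for the Highland Zone: 18.760, 56.397, 121.034, 190.714, 293.291, 476.296.
For the Southern Region: 26.087, 62.250, 117.692, 328.193, 433.167, 545.315.
Standard total = 507200; weights = 0.1345, 0.1516, 0.1494, 0.1364, 0.1989, 0.2291.
The Highland Zone: 0.1345×18.760 + 0.1516×56.397 + 0.1494×121.034 + 0.1364×190.714 + 0.1989×293.291 + 0.2291×476.296 = 222.6477 per 1000.
The Southern Region: 0.1345×26.087 + 0.1516×62.250 + 0.1494×117.692 + 0.1364×328.193 + 0.1989×433.167 + 0.2291×545.315 = 286.4163 per 1000.
Difference = 222.6477 − 286.4163 = -63.7685.

-63.8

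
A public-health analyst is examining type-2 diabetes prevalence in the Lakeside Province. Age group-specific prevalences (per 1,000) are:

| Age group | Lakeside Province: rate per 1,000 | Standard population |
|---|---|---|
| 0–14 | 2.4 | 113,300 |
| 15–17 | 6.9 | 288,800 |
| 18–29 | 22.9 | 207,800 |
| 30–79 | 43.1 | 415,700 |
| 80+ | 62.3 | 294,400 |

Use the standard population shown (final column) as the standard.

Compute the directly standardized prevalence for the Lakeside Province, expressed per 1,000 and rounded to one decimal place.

32.8

Standard total = 1,320,000; weights = 0.0858, 0.2188, 0.1574, 0.3149, 0.2230.
Standardized rate: 0.0858×2.4 + 0.2188×6.9 + 0.1574×22.9 + 0.3149×43.1 + 0.2230×62.3 = 32.7887 per 1,000.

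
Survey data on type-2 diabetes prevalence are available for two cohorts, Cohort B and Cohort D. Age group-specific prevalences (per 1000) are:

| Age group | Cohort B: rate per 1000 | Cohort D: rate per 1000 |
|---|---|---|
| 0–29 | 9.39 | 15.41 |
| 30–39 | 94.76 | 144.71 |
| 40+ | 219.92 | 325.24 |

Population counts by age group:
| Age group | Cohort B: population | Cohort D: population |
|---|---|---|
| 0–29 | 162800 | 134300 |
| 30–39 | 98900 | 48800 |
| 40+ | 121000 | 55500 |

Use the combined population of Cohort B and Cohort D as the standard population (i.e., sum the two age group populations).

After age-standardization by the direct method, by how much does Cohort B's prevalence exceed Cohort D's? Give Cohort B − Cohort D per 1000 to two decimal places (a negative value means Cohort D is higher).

-44.67

Combined standard total = 621300; weights = 0.4782, 0.2377, 0.2841.
Cohort B: 0.4782×9.39 + 0.2377×94.76 + 0.2841×219.92 = 89.4925 per 1000.
Cohort D: 0.4782×15.41 + 0.2377×144.71 + 0.2841×325.24 = 134.1652 per 1000.
Difference = 89.4925 − 134.1652 = -44.6727.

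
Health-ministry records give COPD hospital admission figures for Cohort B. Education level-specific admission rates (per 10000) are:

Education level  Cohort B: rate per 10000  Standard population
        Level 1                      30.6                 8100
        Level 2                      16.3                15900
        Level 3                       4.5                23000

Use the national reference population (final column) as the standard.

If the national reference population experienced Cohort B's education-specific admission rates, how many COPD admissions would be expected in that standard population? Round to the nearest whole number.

Expected COPD admissions = Σ (standard pop × education-specific rate ÷ 10000)
= 8100×30.6/10000 + 15900×16.3/10000 + 23000×4.5/10000
= 24.79 + 25.92 + 10.35 = 61.05.

61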